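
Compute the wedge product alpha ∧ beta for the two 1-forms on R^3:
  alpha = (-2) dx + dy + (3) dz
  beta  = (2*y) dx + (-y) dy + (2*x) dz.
alpha ∧ beta = (-4*x - 6*y) dx ∧ dz + (2*x + 3*y) dy ∧ dz

Distribute the wedge, using dx_i ∧ dx_j = -dx_j ∧ dx_i and dx_i ∧ dx_i = 0. For each pair (i, j) with i < j, the coefficient of dx_i ∧ dx_j in alpha ∧ beta is (alpha_i * beta_j - alpha_j * beta_i). Collecting: alpha ∧ beta = (-4*x - 6*y) dx ∧ dz + (2*x + 3*y) dy ∧ dz.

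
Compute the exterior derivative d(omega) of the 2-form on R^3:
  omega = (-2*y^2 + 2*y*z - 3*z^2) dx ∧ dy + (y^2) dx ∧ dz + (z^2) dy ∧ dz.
d(omega) = (-6*z) dx ∧ dy ∧ dz

For a 2-form omega = sum_{i<j} g_{ij} dx_i ∧ dx_j, the exterior derivative is
  d(omega) = sum_{i<j} d(g_{ij}) ∧ dx_i ∧ dx_j = sum_{i<j, k} (∂g_{ij}/∂x_k) dx_k ∧ dx_i ∧ dx_j.
Expand each term, using dx_k ∧ dx_i ∧ dx_j = sgn(permutation) dx_{(a)} ∧ dx_{(b)} ∧ dx_{(c)} with (a < b < c) sorted:
  d(-2*y^2 + 2*y*z - 3*z^2) includes (∂/∂z)(-2*y^2 + 2*y*z - 3*z^2) dz = (2*y - 6*z) dz, which multiplied by dx ∧ dy gives (2*y - 6*z) dx ∧ dy ∧ dz
  d(y^2) includes (∂/∂y)(y^2) dy = (2*y) dy, which multiplied by dx ∧ dz gives (-2*y) dx ∧ dy ∧ dz
Collecting like 3-forms: d(omega) = (-6*z) dx ∧ dy ∧ dz.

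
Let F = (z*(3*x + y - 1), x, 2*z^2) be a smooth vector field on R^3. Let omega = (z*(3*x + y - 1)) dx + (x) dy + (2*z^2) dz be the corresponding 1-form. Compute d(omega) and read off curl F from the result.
d(omega) = (0) dy ∧ dz + (3*x + y - 1) dz ∧ dx + (1 - z) dx ∧ dy; curl F = (0, 3*x + y - 1, 1 - z)

d omega = sum_{i<j} (∂f_j/∂x_i - ∂f_i/∂x_j) dx_i ∧ dx_j. Under the identification (dy ∧ dz, dz ∧ dx, dx ∧ dy) ↔ (e_x, e_y, e_z), the coefficients are exactly the components of curl F. Compute:
  ∂R/∂y - ∂Q/∂z = (0) - (0) = 0
  ∂P/∂z - ∂R/∂x = (3*x + y - 1) - (0) = 3*x + y - 1
  ∂Q/∂x - ∂P/∂y = (1) - (z) = 1 - z.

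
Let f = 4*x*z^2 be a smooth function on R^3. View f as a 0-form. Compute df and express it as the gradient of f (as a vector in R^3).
df = (4*z^2) dx + (0) dy + (8*x*z) dz; grad f = (4*z^2, 0, 8*x*z)

For a 0-form f, d f = (∂f/∂x) dx + (∂f/∂y) dy + (∂f/∂z) dz. The components of the vector representation are exactly the entries of grad f in Cartesian coordinates:
  ∂f/∂x = 4*z^2
  ∂f/∂y = 0
  ∂f/∂z = 8*x*z.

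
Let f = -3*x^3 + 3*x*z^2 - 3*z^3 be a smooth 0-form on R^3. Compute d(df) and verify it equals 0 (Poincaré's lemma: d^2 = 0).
d(df) = 0

Step 1: df = sum_i (∂f/∂x_i) dx_i = (-9*x^2 + 3*z^2) dx + (0) dy + (3*z*(2*x - 3*z)) dz.
Step 2: Apply d again. Using the 1-form formula, the coefficient of dx ∧ dy in d(df) is ∂^2 f/∂x ∂y - ∂^2 f/∂y ∂x = (0) - (0) = 0 (equality of mixed partials for smooth f).
Similarly for dx ∧ dz and dy ∧ dz — all coefficients vanish. So d(df) = 0.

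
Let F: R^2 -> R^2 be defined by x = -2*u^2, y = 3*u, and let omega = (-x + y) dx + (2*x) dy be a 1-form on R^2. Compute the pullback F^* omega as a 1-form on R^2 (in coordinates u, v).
F^* omega = (8*u^2*(-u - 3)) du

Using F^*(f dg) = (f ∘ F) d(g ∘ F), substitute each coordinate x_i by F_i(u, v) in f_i, and replace dx_i by d F_i = (∂F_i/∂u) du + (∂F_i/∂v) dv.
  For the x component: f_1(F) = u*(2*u + 3); d F_1 = (-4*u) du + (0) dv
  For the y component: f_2(F) = -4*u^2; d F_2 = (3) du + (0) dv
Combining and collecting du, dv coefficients:
  coeff of du: 8*u^2*(-u - 3)
  coeff of dv: 0
F^* omega = (8*u^2*(-u - 3)) du.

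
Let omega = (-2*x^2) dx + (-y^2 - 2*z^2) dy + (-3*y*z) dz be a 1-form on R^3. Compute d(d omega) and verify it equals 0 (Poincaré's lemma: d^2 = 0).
d(d omega) = 0

Step 1: d omega = sum_{i<j} (∂f_j/∂x_i - ∂f_i/∂x_j) dx_i ∧ dx_j:
  coeff of dx ∧ dy: 0
  coeff of dx ∧ dz: 0
  coeff of dy ∧ dz: z
Step 2: Apply d again to each 2-form coefficient. The only possible 3-form in R^3 is dx ∧ dy ∧ dz, with coefficient
  ∂(coeff of dy∧dz)/∂x - ∂(coeff of dx∧dz)/∂y + ∂(coeff of dx∧dy)/∂z
  = ∂/∂x (z) - ∂/∂y (0) + ∂/∂z (0).
Each of these terms simplifies to sums of mixed partials that cancel in pairs. The result is 0 (by equality of mixed partials for smooth functions — Schwarz / Clairaut).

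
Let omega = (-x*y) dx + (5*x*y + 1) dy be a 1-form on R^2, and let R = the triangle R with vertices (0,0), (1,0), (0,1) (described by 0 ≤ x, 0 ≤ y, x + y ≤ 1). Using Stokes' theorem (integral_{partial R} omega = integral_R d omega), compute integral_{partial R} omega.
integral_(partial R) omega = 1

Stokes: integral_partial_R omega = integral_R d omega with d omega = (∂Q/∂x - ∂P/∂y) dx ∧ dy.
  ∂Q/∂x = 5*y
  ∂P/∂y = -x
  integrand = ∂Q/∂x - ∂P/∂y = x + 5*y.
Integrating over R: integral_0^1 integral_0^{1-x} (x + 5*y) dy dx = 1.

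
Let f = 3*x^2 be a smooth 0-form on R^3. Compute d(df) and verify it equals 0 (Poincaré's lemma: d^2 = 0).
d(df) = 0

Step 1: df = sum_i (∂f/∂x_i) dx_i = (6*x) dx + (0) dy + (0) dz.
Step 2: Apply d again. Using the 1-form formula, the coefficient of dx ∧ dy in d(df) is ∂^2 f/∂x ∂y - ∂^2 f/∂y ∂x = (0) - (0) = 0 (equality of mixed partials for smooth f).
Similarly for dx ∧ dz and dy ∧ dz — all coefficients vanish. So d(df) = 0.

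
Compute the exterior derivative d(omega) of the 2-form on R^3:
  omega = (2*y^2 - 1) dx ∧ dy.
d(omega) = 0

For a 2-form omega = sum_{i<j} g_{ij} dx_i ∧ dx_j, the exterior derivative is
  d(omega) = sum_{i<j} d(g_{ij}) ∧ dx_i ∧ dx_j = sum_{i<j, k} (∂g_{ij}/∂x_k) dx_k ∧ dx_i ∧ dx_j.
Expand each term, using dx_k ∧ dx_i ∧ dx_j = sgn(permutation) dx_{(a)} ∧ dx_{(b)} ∧ dx_{(c)} with (a < b < c) sorted:

Collecting like 3-forms: d(omega) = 0.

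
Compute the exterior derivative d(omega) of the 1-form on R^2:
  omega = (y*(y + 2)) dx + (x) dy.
d(omega) = (-2*y - 1) dx ∧ dy

For a 1-form omega = sum_i f_i dx_i, the exterior derivative is
  d(omega) = sum_{i < j} (∂f_j/∂x_i - ∂f_i/∂x_j) dx_i ∧ dx_j.
  coefficient of dx ∧ dy: ∂f_2/∂x - ∂f_1/∂y = ∂(x)/∂x - ∂(y*(y + 2))/∂y = -2*y - 1
Assembling: d(omega) = (-2*y - 1) dx ∧ dy.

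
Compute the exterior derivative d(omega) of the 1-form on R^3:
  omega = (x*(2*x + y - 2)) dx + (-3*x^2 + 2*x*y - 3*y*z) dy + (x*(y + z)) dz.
d(omega) = (-7*x + 2*y) dx ∧ dy + (y + z) dx ∧ dz + (x + 3*y) dy ∧ dz

For a 1-form omega = sum_i f_i dx_i, the exterior derivative is
  d(omega) = sum_{i < j} (∂f_j/∂x_i - ∂f_i/∂x_j) dx_i ∧ dx_j.
  coefficient of dx ∧ dy: ∂f_2/∂x - ∂f_1/∂y = ∂(-3*x^2 + 2*x*y - 3*y*z)/∂x - ∂(x*(2*x + y - 2))/∂y = -7*x + 2*y
  coefficient of dx ∧ dz: ∂f_3/∂x - ∂f_1/∂z = ∂(x*(y + z))/∂x - ∂(x*(2*x + y - 2))/∂z = y + z
  coefficient of dy ∧ dz: ∂f_3/∂y - ∂f_2/∂z = ∂(x*(y + z))/∂y - ∂(-3*x^2 + 2*x*y - 3*y*z)/∂z = x + 3*y
Assembling: d(omega) = (-7*x + 2*y) dx ∧ dy + (y + z) dx ∧ dz + (x + 3*y) dy ∧ dz.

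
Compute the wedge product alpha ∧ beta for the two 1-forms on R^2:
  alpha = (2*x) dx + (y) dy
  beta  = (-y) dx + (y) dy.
alpha ∧ beta = (y*(2*x + y)) dx ∧ dy

Distribute the wedge, using dx_i ∧ dx_j = -dx_j ∧ dx_i and dx_i ∧ dx_i = 0. For each pair (i, j) with i < j, the coefficient of dx_i ∧ dx_j in alpha ∧ beta is (alpha_i * beta_j - alpha_j * beta_i). Collecting: alpha ∧ beta = (y*(2*x + y)) dx ∧ dy.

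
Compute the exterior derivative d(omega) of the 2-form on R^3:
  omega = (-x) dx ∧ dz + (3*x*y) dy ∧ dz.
d(omega) = (3*y) dx ∧ dy ∧ dz

For a 2-form omega = sum_{i<j} g_{ij} dx_i ∧ dx_j, the exterior derivative is
  d(omega) = sum_{i<j} d(g_{ij}) ∧ dx_i ∧ dx_j = sum_{i<j, k} (∂g_{ij}/∂x_k) dx_k ∧ dx_i ∧ dx_j.
Expand each term, using dx_k ∧ dx_i ∧ dx_j = sgn(permutation) dx_{(a)} ∧ dx_{(b)} ∧ dx_{(c)} with (a < b < c) sorted:
  d(3*x*y) includes (∂/∂x)(3*x*y) dx = (3*y) dx, which multiplied by dy ∧ dz gives (3*y) dx ∧ dy ∧ dz
Collecting like 3-forms: d(omega) = (3*y) dx ∧ dy ∧ dz.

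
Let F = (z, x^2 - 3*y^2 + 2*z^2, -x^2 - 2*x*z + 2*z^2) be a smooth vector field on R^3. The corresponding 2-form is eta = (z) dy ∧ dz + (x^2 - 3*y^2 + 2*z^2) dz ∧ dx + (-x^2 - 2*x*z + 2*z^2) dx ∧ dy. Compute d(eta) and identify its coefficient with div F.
d(eta) = (-2*x - 6*y + 4*z) dx ∧ dy ∧ dz; div F = -2*x - 6*y + 4*z

For a 2-form in R^3 of the form above, applying d gives a 3-form with coefficient ∂P/∂x + ∂Q/∂y + ∂R/∂z:
  ∂P/∂x = 0
  ∂Q/∂y = -6*y
  ∂R/∂z = -2*x + 4*z
Sum = -2*x - 6*y + 4*z, which is exactly div F.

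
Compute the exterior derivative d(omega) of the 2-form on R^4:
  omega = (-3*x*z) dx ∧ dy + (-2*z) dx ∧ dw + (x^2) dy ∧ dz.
d(omega) = (-x) dx ∧ dy ∧ dz + (2) dx ∧ dz ∧ dw

For a 2-form omega = sum_{i<j} g_{ij} dx_i ∧ dx_j, the exterior derivative is
  d(omega) = sum_{i<j} d(g_{ij}) ∧ dx_i ∧ dx_j = sum_{i<j, k} (∂g_{ij}/∂x_k) dx_k ∧ dx_i ∧ dx_j.
Expand each term, using dx_k ∧ dx_i ∧ dx_j = sgn(permutation) dx_{(a)} ∧ dx_{(b)} ∧ dx_{(c)} with (a < b < c) sorted:
  d(-3*x*z) includes (∂/∂z)(-3*x*z) dz = (-3*x) dz, which multiplied by dx ∧ dy gives (-3*x) dx ∧ dy ∧ dz
  d(-2*z) includes (∂/∂z)(-2*z) dz = (-2) dz, which multiplied by dx ∧ dw gives (2) dx ∧ dz ∧ dw
  d(x^2) includes (∂/∂x)(x^2) dx = (2*x) dx, which multiplied by dy ∧ dz gives (2*x) dx ∧ dy ∧ dz
Collecting like 3-forms: d(omega) = (-x) dx ∧ dy ∧ dz + (2) dx ∧ dz ∧ dw.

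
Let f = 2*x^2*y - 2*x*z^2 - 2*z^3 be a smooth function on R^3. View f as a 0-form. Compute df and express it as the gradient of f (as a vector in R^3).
df = (4*x*y - 2*z^2) dx + (2*x^2) dy + (2*z*(-2*x - 3*z)) dz; grad f = (4*x*y - 2*z^2, 2*x^2, 2*z*(-2*x - 3*z))

For a 0-form f, d f = (∂f/∂x) dx + (∂f/∂y) dy + (∂f/∂z) dz. The components of the vector representation are exactly the entries of grad f in Cartesian coordinates:
  ∂f/∂x = 4*x*y - 2*z^2
  ∂f/∂y = 2*x^2
  ∂f/∂z = 2*z*(-2*x - 3*z).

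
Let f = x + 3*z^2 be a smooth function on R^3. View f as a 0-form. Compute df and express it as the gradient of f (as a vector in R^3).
df = (1) dx + (0) dy + (6*z) dz; grad f = (1, 0, 6*z)

For a 0-form f, d f = (∂f/∂x) dx + (∂f/∂y) dy + (∂f/∂z) dz. The components of the vector representation are exactly the entries of grad f in Cartesian coordinates:
  ∂f/∂x = 1
  ∂f/∂y = 0
  ∂f/∂z = 6*z.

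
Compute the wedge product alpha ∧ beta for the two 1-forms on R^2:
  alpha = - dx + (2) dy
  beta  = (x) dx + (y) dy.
alpha ∧ beta = (-2*x - y) dx ∧ dy

Distribute the wedge, using dx_i ∧ dx_j = -dx_j ∧ dx_i and dx_i ∧ dx_i = 0. For each pair (i, j) with i < j, the coefficient of dx_i ∧ dx_j in alpha ∧ beta is (alpha_i * beta_j - alpha_j * beta_i). Collecting: alpha ∧ beta = (-2*x - y) dx ∧ dy.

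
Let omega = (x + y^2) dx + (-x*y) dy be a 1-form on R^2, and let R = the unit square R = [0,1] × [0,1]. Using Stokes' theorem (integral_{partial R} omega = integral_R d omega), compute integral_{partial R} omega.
integral_(partial R) omega = -3/2

Stokes: integral_partial_R omega = integral_R d omega with d omega = (∂Q/∂x - ∂P/∂y) dx ∧ dy.
  ∂Q/∂x = -y
  ∂P/∂y = 2*y
  integrand = ∂Q/∂x - ∂P/∂y = -3*y.
Integrating over R: integral_0^1 integral_0^1 (-3*y) dx dy = -3/2.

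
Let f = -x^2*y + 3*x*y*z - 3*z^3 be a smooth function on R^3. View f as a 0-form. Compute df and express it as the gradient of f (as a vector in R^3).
df = (y*(-2*x + 3*z)) dx + (x*(-x + 3*z)) dy + (3*x*y - 9*z^2) dz; grad f = (y*(-2*x + 3*z), x*(-x + 3*z), 3*x*y - 9*z^2)

For a 0-form f, d f = (∂f/∂x) dx + (∂f/∂y) dy + (∂f/∂z) dz. The components of the vector representation are exactly the entries of grad f in Cartesian coordinates:
  ∂f/∂x = y*(-2*x + 3*z)
  ∂f/∂y = x*(-x + 3*z)
  ∂f/∂z = 3*x*y - 9*z^2.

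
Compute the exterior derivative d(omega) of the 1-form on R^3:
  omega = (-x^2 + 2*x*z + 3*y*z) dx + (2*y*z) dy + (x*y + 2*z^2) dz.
d(omega) = (-3*z) dx ∧ dy + (-2*x - 2*y) dx ∧ dz + (x - 2*y) dy ∧ dz

For a 1-form omega = sum_i f_i dx_i, the exterior derivative is
  d(omega) = sum_{i < j} (∂f_j/∂x_i - ∂f_i/∂x_j) dx_i ∧ dx_j.
  coefficient of dx ∧ dy: ∂f_2/∂x - ∂f_1/∂y = ∂(2*y*z)/∂x - ∂(-x^2 + 2*x*z + 3*y*z)/∂y = -3*z
  coefficient of dx ∧ dz: ∂f_3/∂x - ∂f_1/∂z = ∂(x*y + 2*z^2)/∂x - ∂(-x^2 + 2*x*z + 3*y*z)/∂z = -2*x - 2*y
  coefficient of dy ∧ dz: ∂f_3/∂y - ∂f_2/∂z = ∂(x*y + 2*z^2)/∂y - ∂(2*y*z)/∂z = x - 2*y
Assembling: d(omega) = (-3*z) dx ∧ dy + (-2*x - 2*y) dx ∧ dz + (x - 2*y) dy ∧ dz.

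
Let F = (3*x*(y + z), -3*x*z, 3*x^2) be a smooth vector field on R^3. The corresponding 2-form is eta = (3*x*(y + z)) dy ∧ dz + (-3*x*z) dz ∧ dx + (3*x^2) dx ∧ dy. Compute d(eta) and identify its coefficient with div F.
d(eta) = (3*y + 3*z) dx ∧ dy ∧ dz; div F = 3*y + 3*z

For a 2-form in R^3 of the form above, applying d gives a 3-form with coefficient ∂P/∂x + ∂Q/∂y + ∂R/∂z:
  ∂P/∂x = 3*y + 3*z
  ∂Q/∂y = 0
  ∂R/∂z = 0
Sum = 3*y + 3*z, which is exactly div F.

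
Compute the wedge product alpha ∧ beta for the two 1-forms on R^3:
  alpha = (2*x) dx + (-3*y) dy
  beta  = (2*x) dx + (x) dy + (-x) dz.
alpha ∧ beta = (2*x*(x + 3*y)) dx ∧ dy + (-2*x^2) dx ∧ dz + (3*x*y) dy ∧ dz

Distribute the wedge, using dx_i ∧ dx_j = -dx_j ∧ dx_i and dx_i ∧ dx_i = 0. For each pair (i, j) with i < j, the coefficient of dx_i ∧ dx_j in alpha ∧ beta is (alpha_i * beta_j - alpha_j * beta_i). Collecting: alpha ∧ beta = (2*x*(x + 3*y)) dx ∧ dy + (-2*x^2) dx ∧ dz + (3*x*y) dy ∧ dz.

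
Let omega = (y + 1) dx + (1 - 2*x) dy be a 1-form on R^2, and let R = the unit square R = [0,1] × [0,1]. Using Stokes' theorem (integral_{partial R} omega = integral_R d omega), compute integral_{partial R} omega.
integral_(partial R) omega = -3

Stokes: integral_partial_R omega = integral_R d omega with d omega = (∂Q/∂x - ∂P/∂y) dx ∧ dy.
  ∂Q/∂x = -2
  ∂P/∂y = 1
  integrand = ∂Q/∂x - ∂P/∂y = -3.
Integrating over R: integral_0^1 integral_0^1 (-3) dx dy = -3.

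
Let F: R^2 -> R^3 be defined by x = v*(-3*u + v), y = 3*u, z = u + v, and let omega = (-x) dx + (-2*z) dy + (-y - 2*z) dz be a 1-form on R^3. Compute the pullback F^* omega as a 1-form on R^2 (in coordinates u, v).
F^* omega = (-9*u*v^2 - 11*u + 3*v^3 - 8*v) du + (-9*u^2*v + 9*u*v^2 - 5*u - 2*v^3 - 2*v) dv

Using F^*(f dg) = (f ∘ F) d(g ∘ F), substitute each coordinate x_i by F_i(u, v) in f_i, and replace dx_i by d F_i = (∂F_i/∂u) du + (∂F_i/∂v) dv.
  For the x component: f_1(F) = v*(3*u - v); d F_1 = (-3*v) du + (-3*u + 2*v) dv
  For the y component: f_2(F) = -2*u - 2*v; d F_2 = (3) du + (0) dv
  For the z component: f_3(F) = -5*u - 2*v; d F_3 = (1) du + (1) dv
Combining and collecting du, dv coefficients:
  coeff of du: -9*u*v^2 - 11*u + 3*v^3 - 8*v
  coeff of dv: -9*u^2*v + 9*u*v^2 - 5*u - 2*v^3 - 2*v
F^* omega = (-9*u*v^2 - 11*u + 3*v^3 - 8*v) du + (-9*u^2*v + 9*u*v^2 - 5*u - 2*v^3 - 2*v) dv.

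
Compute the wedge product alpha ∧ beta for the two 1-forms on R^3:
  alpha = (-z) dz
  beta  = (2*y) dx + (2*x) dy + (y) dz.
alpha ∧ beta = (2*y*z) dx ∧ dz + (2*x*z) dy ∧ dz

Distribute the wedge, using dx_i ∧ dx_j = -dx_j ∧ dx_i and dx_i ∧ dx_i = 0. For each pair (i, j) with i < j, the coefficient of dx_i ∧ dx_j in alpha ∧ beta is (alpha_i * beta_j - alpha_j * beta_i). Collecting: alpha ∧ beta = (2*y*z) dx ∧ dz + (2*x*z) dy ∧ dz.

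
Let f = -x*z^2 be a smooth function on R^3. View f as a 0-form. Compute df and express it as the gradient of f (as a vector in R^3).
df = (-z^2) dx + (0) dy + (-2*x*z) dz; grad f = (-z^2, 0, -2*x*z)

For a 0-form f, d f = (∂f/∂x) dx + (∂f/∂y) dy + (∂f/∂z) dz. The components of the vector representation are exactly the entries of grad f in Cartesian coordinates:
  ∂f/∂x = -z^2
  ∂f/∂y = 0
  ∂f/∂z = -2*x*z.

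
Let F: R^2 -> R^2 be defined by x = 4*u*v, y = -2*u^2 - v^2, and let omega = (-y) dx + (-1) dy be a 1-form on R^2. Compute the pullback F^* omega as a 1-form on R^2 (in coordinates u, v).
F^* omega = (8*u^2*v + 4*u + 4*v^3) du + (8*u^3 + 4*u*v^2 + 2*v) dv

Using F^*(f dg) = (f ∘ F) d(g ∘ F), substitute each coordinate x_i by F_i(u, v) in f_i, and replace dx_i by d F_i = (∂F_i/∂u) du + (∂F_i/∂v) dv.
  For the x component: f_1(F) = 2*u^2 + v^2; d F_1 = (4*v) du + (4*u) dv
  For the y component: f_2(F) = -1; d F_2 = (-4*u) du + (-2*v) dv
Combining and collecting du, dv coefficients:
  coeff of du: 8*u^2*v + 4*u + 4*v^3
  coeff of dv: 8*u^3 + 4*u*v^2 + 2*v
F^* omega = (8*u^2*v + 4*u + 4*v^3) du + (8*u^3 + 4*u*v^2 + 2*v) dv.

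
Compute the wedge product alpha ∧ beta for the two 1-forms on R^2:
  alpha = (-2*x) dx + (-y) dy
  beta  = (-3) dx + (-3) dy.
alpha ∧ beta = (6*x - 3*y) dx ∧ dy

Distribute the wedge, using dx_i ∧ dx_j = -dx_j ∧ dx_i and dx_i ∧ dx_i = 0. For each pair (i, j) with i < j, the coefficient of dx_i ∧ dx_j in alpha ∧ beta is (alpha_i * beta_j - alpha_j * beta_i). Collecting: alpha ∧ beta = (6*x - 3*y) dx ∧ dy.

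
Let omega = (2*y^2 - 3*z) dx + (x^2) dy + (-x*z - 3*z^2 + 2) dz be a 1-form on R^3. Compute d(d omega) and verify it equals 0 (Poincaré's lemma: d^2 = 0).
d(d omega) = 0

Step 1: d omega = sum_{i<j} (∂f_j/∂x_i - ∂f_i/∂x_j) dx_i ∧ dx_j:
  coeff of dx ∧ dy: 2*x - 4*y
  coeff of dx ∧ dz: 3 - z
  coeff of dy ∧ dz: 0
Step 2: Apply d again to each 2-form coefficient. The only possible 3-form in R^3 is dx ∧ dy ∧ dz, with coefficient
  ∂(coeff of dy∧dz)/∂x - ∂(coeff of dx∧dz)/∂y + ∂(coeff of dx∧dy)/∂z
  = ∂/∂x (0) - ∂/∂y (3 - z) + ∂/∂z (2*x - 4*y).
Each of these terms simplifies to sums of mixed partials that cancel in pairs. The result is 0 (by equality of mixed partials for smooth functions — Schwarz / Clairaut).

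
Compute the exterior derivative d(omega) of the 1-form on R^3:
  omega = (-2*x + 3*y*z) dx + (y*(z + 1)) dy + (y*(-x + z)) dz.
d(omega) = (-3*z) dx ∧ dy + (-4*y) dx ∧ dz + (-x - y + z) dy ∧ dz

For a 1-form omega = sum_i f_i dx_i, the exterior derivative is
  d(omega) = sum_{i < j} (∂f_j/∂x_i - ∂f_i/∂x_j) dx_i ∧ dx_j.
  coefficient of dx ∧ dy: ∂f_2/∂x - ∂f_1/∂y = ∂(y*(z + 1))/∂x - ∂(-2*x + 3*y*z)/∂y = -3*z
  coefficient of dx ∧ dz: ∂f_3/∂x - ∂f_1/∂z = ∂(y*(-x + z))/∂x - ∂(-2*x + 3*y*z)/∂z = -4*y
  coefficient of dy ∧ dz: ∂f_3/∂y - ∂f_2/∂z = ∂(y*(-x + z))/∂y - ∂(y*(z + 1))/∂z = -x - y + z
Assembling: d(omega) = (-3*z) dx ∧ dy + (-4*y) dx ∧ dz + (-x - y + z) dy ∧ dz.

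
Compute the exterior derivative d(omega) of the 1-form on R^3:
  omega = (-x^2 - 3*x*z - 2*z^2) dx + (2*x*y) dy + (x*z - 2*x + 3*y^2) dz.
d(omega) = (2*y) dx ∧ dy + (3*x + 5*z - 2) dx ∧ dz + (6*y) dy ∧ dz

For a 1-form omega = sum_i f_i dx_i, the exterior derivative is
  d(omega) = sum_{i < j} (∂f_j/∂x_i - ∂f_i/∂x_j) dx_i ∧ dx_j.
  coefficient of dx ∧ dy: ∂f_2/∂x - ∂f_1/∂y = ∂(2*x*y)/∂x - ∂(-x^2 - 3*x*z - 2*z^2)/∂y = 2*y
  coefficient of dx ∧ dz: ∂f_3/∂x - ∂f_1/∂z = ∂(x*z - 2*x + 3*y^2)/∂x - ∂(-x^2 - 3*x*z - 2*z^2)/∂z = 3*x + 5*z - 2
  coefficient of dy ∧ dz: ∂f_3/∂y - ∂f_2/∂z = ∂(x*z - 2*x + 3*y^2)/∂y - ∂(2*x*y)/∂z = 6*y
Assembling: d(omega) = (2*y) dx ∧ dy + (3*x + 5*z - 2) dx ∧ dz + (6*y) dy ∧ dz.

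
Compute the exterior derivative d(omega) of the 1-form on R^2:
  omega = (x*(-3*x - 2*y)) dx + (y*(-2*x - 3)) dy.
d(omega) = (2*x - 2*y) dx ∧ dy

For a 1-form omega = sum_i f_i dx_i, the exterior derivative is
  d(omega) = sum_{i < j} (∂f_j/∂x_i - ∂f_i/∂x_j) dx_i ∧ dx_j.
  coefficient of dx ∧ dy: ∂f_2/∂x - ∂f_1/∂y = ∂(y*(-2*x - 3))/∂x - ∂(x*(-3*x - 2*y))/∂y = 2*x - 2*y
Assembling: d(omega) = (2*x - 2*y) dx ∧ dy.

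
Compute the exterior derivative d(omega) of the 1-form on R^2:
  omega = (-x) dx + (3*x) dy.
d(omega) = (3) dx ∧ dy

For a 1-form omega = sum_i f_i dx_i, the exterior derivative is
  d(omega) = sum_{i < j} (∂f_j/∂x_i - ∂f_i/∂x_j) dx_i ∧ dx_j.
  coefficient of dx ∧ dy: ∂f_2/∂x - ∂f_1/∂y = ∂(3*x)/∂x - ∂(-x)/∂y = 3
Assembling: d(omega) = (3) dx ∧ dy.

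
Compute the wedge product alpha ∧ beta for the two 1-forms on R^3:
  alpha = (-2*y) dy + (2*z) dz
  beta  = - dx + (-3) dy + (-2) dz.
alpha ∧ beta = (-2*y) dx ∧ dy + (4*y + 6*z) dy ∧ dz + (2*z) dx ∧ dz

Distribute the wedge, using dx_i ∧ dx_j = -dx_j ∧ dx_i and dx_i ∧ dx_i = 0. For each pair (i, j) with i < j, the coefficient of dx_i ∧ dx_j in alpha ∧ beta is (alpha_i * beta_j - alpha_j * beta_i). Collecting: alpha ∧ beta = (-2*y) dx ∧ dy + (4*y + 6*z) dy ∧ dz + (2*z) dx ∧ dz.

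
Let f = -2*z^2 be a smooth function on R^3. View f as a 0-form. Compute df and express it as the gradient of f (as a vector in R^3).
df = (0) dx + (0) dy + (-4*z) dz; grad f = (0, 0, -4*z)

For a 0-form f, d f = (∂f/∂x) dx + (∂f/∂y) dy + (∂f/∂z) dz. The components of the vector representation are exactly the entries of grad f in Cartesian coordinates:
  ∂f/∂x = 0
  ∂f/∂y = 0
  ∂f/∂z = -4*z.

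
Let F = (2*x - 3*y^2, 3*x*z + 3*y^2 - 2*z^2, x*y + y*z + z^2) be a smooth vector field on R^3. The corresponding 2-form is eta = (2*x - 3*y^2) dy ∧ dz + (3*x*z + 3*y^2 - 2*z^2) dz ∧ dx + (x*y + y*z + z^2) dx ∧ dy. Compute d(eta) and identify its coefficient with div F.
d(eta) = (7*y + 2*z + 2) dx ∧ dy ∧ dz; div F = 7*y + 2*z + 2

For a 2-form in R^3 of the form above, applying d gives a 3-form with coefficient ∂P/∂x + ∂Q/∂y + ∂R/∂z:
  ∂P/∂x = 2
  ∂Q/∂y = 6*y
  ∂R/∂z = y + 2*z
Sum = 7*y + 2*z + 2, which is exactly div F.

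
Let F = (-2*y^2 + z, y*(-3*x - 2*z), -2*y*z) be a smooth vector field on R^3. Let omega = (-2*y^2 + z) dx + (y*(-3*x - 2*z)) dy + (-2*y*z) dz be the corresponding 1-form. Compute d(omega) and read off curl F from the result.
d(omega) = (2*y - 2*z) dy ∧ dz + (1) dz ∧ dx + (y) dx ∧ dy; curl F = (2*y - 2*z, 1, y)

d omega = sum_{i<j} (∂f_j/∂x_i - ∂f_i/∂x_j) dx_i ∧ dx_j. Under the identification (dy ∧ dz, dz ∧ dx, dx ∧ dy) ↔ (e_x, e_y, e_z), the coefficients are exactly the components of curl F. Compute:
  ∂R/∂y - ∂Q/∂z = (-2*z) - (-2*y) = 2*y - 2*z
  ∂P/∂z - ∂R/∂x = (1) - (0) = 1
  ∂Q/∂x - ∂P/∂y = (-3*y) - (-4*y) = y.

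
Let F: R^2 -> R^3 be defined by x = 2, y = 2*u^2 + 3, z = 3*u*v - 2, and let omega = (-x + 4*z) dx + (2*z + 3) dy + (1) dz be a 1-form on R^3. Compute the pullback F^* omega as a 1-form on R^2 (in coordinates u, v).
F^* omega = (24*u^2*v - 4*u + 3*v) du + (3*u) dv

Using F^*(f dg) = (f ∘ F) d(g ∘ F), substitute each coordinate x_i by F_i(u, v) in f_i, and replace dx_i by d F_i = (∂F_i/∂u) du + (∂F_i/∂v) dv.
  For the x component: f_1(F) = 12*u*v - 10; d F_1 = (0) du + (0) dv
  For the y component: f_2(F) = 6*u*v - 1; d F_2 = (4*u) du + (0) dv
  For the z component: f_3(F) = 1; d F_3 = (3*v) du + (3*u) dv
Combining and collecting du, dv coefficients:
  coeff of du: 24*u^2*v - 4*u + 3*v
  coeff of dv: 3*u
F^* omega = (24*u^2*v - 4*u + 3*v) du + (3*u) dv.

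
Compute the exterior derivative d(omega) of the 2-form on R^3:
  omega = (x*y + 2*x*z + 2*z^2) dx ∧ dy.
d(omega) = (2*x + 4*z) dx ∧ dy ∧ dz

For a 2-form omega = sum_{i<j} g_{ij} dx_i ∧ dx_j, the exterior derivative is
  d(omega) = sum_{i<j} d(g_{ij}) ∧ dx_i ∧ dx_j = sum_{i<j, k} (∂g_{ij}/∂x_k) dx_k ∧ dx_i ∧ dx_j.
Expand each term, using dx_k ∧ dx_i ∧ dx_j = sgn(permutation) dx_{(a)} ∧ dx_{(b)} ∧ dx_{(c)} with (a < b < c) sorted:
  d(x*y + 2*x*z + 2*z^2) includes (∂/∂z)(x*y + 2*x*z + 2*z^2) dz = (2*x + 4*z) dz, which multiplied by dx ∧ dy gives (2*x + 4*z) dx ∧ dy ∧ dz
Collecting like 3-forms: d(omega) = (2*x + 4*z) dx ∧ dy ∧ dz.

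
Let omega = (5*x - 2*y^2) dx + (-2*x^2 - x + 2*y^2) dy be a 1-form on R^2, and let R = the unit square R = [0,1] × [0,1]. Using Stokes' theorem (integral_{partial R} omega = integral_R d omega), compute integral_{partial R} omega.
integral_(partial R) omega = -1

Stokes: integral_partial_R omega = integral_R d omega with d omega = (∂Q/∂x - ∂P/∂y) dx ∧ dy.
  ∂Q/∂x = -4*x - 1
  ∂P/∂y = -4*y
  integrand = ∂Q/∂x - ∂P/∂y = -4*x + 4*y - 1.
Integrating over R: integral_0^1 integral_0^1 (-4*x + 4*y - 1) dx dy = -1.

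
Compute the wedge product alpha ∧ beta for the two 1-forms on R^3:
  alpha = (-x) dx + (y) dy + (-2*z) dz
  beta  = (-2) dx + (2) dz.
alpha ∧ beta = (-2*x - 4*z) dx ∧ dz + (2*y) dx ∧ dy + (2*y) dy ∧ dz

Distribute the wedge, using dx_i ∧ dx_j = -dx_j ∧ dx_i and dx_i ∧ dx_i = 0. For each pair (i, j) with i < j, the coefficient of dx_i ∧ dx_j in alpha ∧ beta is (alpha_i * beta_j - alpha_j * beta_i). Collecting: alpha ∧ beta = (-2*x - 4*z) dx ∧ dz + (2*y) dx ∧ dy + (2*y) dy ∧ dz.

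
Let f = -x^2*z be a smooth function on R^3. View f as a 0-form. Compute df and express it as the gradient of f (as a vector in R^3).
df = (-2*x*z) dx + (0) dy + (-x^2) dz; grad f = (-2*x*z, 0, -x^2)

For a 0-form f, d f = (∂f/∂x) dx + (∂f/∂y) dy + (∂f/∂z) dz. The components of the vector representation are exactly the entries of grad f in Cartesian coordinates:
  ∂f/∂x = -2*x*z
  ∂f/∂y = 0
  ∂f/∂z = -x^2.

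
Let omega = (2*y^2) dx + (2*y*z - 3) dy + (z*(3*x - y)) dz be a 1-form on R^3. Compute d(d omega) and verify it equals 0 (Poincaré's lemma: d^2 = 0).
d(d omega) = 0

Step 1: d omega = sum_{i<j} (∂f_j/∂x_i - ∂f_i/∂x_j) dx_i ∧ dx_j:
  coeff of dx ∧ dy: -4*y
  coeff of dx ∧ dz: 3*z
  coeff of dy ∧ dz: -2*y - z
Step 2: Apply d again to each 2-form coefficient. The only possible 3-form in R^3 is dx ∧ dy ∧ dz, with coefficient
  ∂(coeff of dy∧dz)/∂x - ∂(coeff of dx∧dz)/∂y + ∂(coeff of dx∧dy)/∂z
  = ∂/∂x (-2*y - z) - ∂/∂y (3*z) + ∂/∂z (-4*y).
Each of these terms simplifies to sums of mixed partials that cancel in pairs. The result is 0 (by equality of mixed partials for smooth functions — Schwarz / Clairaut).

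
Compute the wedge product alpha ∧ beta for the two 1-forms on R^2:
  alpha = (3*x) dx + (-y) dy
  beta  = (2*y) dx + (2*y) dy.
alpha ∧ beta = (2*y*(3*x + y)) dx ∧ dy

Distribute the wedge, using dx_i ∧ dx_j = -dx_j ∧ dx_i and dx_i ∧ dx_i = 0. For each pair (i, j) with i < j, the coefficient of dx_i ∧ dx_j in alpha ∧ beta is (alpha_i * beta_j - alpha_j * beta_i). Collecting: alpha ∧ beta = (2*y*(3*x + y)) dx ∧ dy.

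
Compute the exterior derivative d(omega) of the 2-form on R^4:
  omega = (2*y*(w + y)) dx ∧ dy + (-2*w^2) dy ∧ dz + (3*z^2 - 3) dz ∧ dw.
d(omega) = (2*y) dx ∧ dy ∧ dw + (-4*w) dy ∧ dz ∧ dw

For a 2-form omega = sum_{i<j} g_{ij} dx_i ∧ dx_j, the exterior derivative is
  d(omega) = sum_{i<j} d(g_{ij}) ∧ dx_i ∧ dx_j = sum_{i<j, k} (∂g_{ij}/∂x_k) dx_k ∧ dx_i ∧ dx_j.
Expand each term, using dx_k ∧ dx_i ∧ dx_j = sgn(permutation) dx_{(a)} ∧ dx_{(b)} ∧ dx_{(c)} with (a < b < c) sorted:
  d(2*y*(w + y)) includes (∂/∂w)(2*y*(w + y)) dw = (2*y) dw, which multiplied by dx ∧ dy gives (2*y) dx ∧ dy ∧ dw
  d(-2*w^2) includes (∂/∂w)(-2*w^2) dw = (-4*w) dw, which multiplied by dy ∧ dz gives (-4*w) dy ∧ dz ∧ dw
Collecting like 3-forms: d(omega) = (2*y) dx ∧ dy ∧ dw + (-4*w) dy ∧ dz ∧ dw.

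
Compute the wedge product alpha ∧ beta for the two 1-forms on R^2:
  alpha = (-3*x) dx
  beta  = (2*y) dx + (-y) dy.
alpha ∧ beta = (3*x*y) dx ∧ dy

Distribute the wedge, using dx_i ∧ dx_j = -dx_j ∧ dx_i and dx_i ∧ dx_i = 0. For each pair (i, j) with i < j, the coefficient of dx_i ∧ dx_j in alpha ∧ beta is (alpha_i * beta_j - alpha_j * beta_i). Collecting: alpha ∧ beta = (3*x*y) dx ∧ dy.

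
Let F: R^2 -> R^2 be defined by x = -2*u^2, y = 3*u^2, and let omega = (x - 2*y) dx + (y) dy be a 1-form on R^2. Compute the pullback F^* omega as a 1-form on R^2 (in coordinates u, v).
F^* omega = (50*u^3) du

Using F^*(f dg) = (f ∘ F) d(g ∘ F), substitute each coordinate x_i by F_i(u, v) in f_i, and replace dx_i by d F_i = (∂F_i/∂u) du + (∂F_i/∂v) dv.
  For the x component: f_1(F) = -8*u^2; d F_1 = (-4*u) du + (0) dv
  For the y component: f_2(F) = 3*u^2; d F_2 = (6*u) du + (0) dv
Combining and collecting du, dv coefficients:
  coeff of du: 50*u^3
  coeff of dv: 0
F^* omega = (50*u^3) du.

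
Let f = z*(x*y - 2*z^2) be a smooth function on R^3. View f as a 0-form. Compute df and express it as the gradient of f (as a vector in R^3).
df = (y*z) dx + (x*z) dy + (x*y - 6*z^2) dz; grad f = (y*z, x*z, x*y - 6*z^2)

For a 0-form f, d f = (∂f/∂x) dx + (∂f/∂y) dy + (∂f/∂z) dz. The components of the vector representation are exactly the entries of grad f in Cartesian coordinates:
  ∂f/∂x = y*z
  ∂f/∂y = x*z
  ∂f/∂z = x*y - 6*z^2.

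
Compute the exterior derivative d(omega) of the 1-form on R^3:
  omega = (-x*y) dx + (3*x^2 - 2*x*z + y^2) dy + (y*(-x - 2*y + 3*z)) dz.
d(omega) = (7*x - 2*z) dx ∧ dy + (-y) dx ∧ dz + (x - 4*y + 3*z) dy ∧ dz

For a 1-form omega = sum_i f_i dx_i, the exterior derivative is
  d(omega) = sum_{i < j} (∂f_j/∂x_i - ∂f_i/∂x_j) dx_i ∧ dx_j.
  coefficient of dx ∧ dy: ∂f_2/∂x - ∂f_1/∂y = ∂(3*x^2 - 2*x*z + y^2)/∂x - ∂(-x*y)/∂y = 7*x - 2*z
  coefficient of dx ∧ dz: ∂f_3/∂x - ∂f_1/∂z = ∂(y*(-x - 2*y + 3*z))/∂x - ∂(-x*y)/∂z = -y
  coefficient of dy ∧ dz: ∂f_3/∂y - ∂f_2/∂z = ∂(y*(-x - 2*y + 3*z))/∂y - ∂(3*x^2 - 2*x*z + y^2)/∂z = x - 4*y + 3*z
Assembling: d(omega) = (7*x - 2*z) dx ∧ dy + (-y) dx ∧ dz + (x - 4*y + 3*z) dy ∧ dz.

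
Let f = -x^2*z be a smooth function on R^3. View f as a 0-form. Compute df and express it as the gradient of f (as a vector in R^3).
df = (-2*x*z) dx + (0) dy + (-x^2) dz; grad f = (-2*x*z, 0, -x^2)

For a 0-form f, d f = (∂f/∂x) dx + (∂f/∂y) dy + (∂f/∂z) dz. The components of the vector representation are exactly the entries of grad f in Cartesian coordinates:
  ∂f/∂x = -2*x*z
  ∂f/∂y = 0
  ∂f/∂z = -x^2.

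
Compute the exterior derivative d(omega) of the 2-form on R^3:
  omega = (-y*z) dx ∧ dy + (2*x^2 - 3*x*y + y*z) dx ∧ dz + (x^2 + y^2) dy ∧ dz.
d(omega) = (5*x - y - z) dx ∧ dy ∧ dz

For a 2-form omega = sum_{i<j} g_{ij} dx_i ∧ dx_j, the exterior derivative is
  d(omega) = sum_{i<j} d(g_{ij}) ∧ dx_i ∧ dx_j = sum_{i<j, k} (∂g_{ij}/∂x_k) dx_k ∧ dx_i ∧ dx_j.
Expand each term, using dx_k ∧ dx_i ∧ dx_j = sgn(permutation) dx_{(a)} ∧ dx_{(b)} ∧ dx_{(c)} with (a < b < c) sorted:
  d(-y*z) includes (∂/∂z)(-y*z) dz = (-y) dz, which multiplied by dx ∧ dy gives (-y) dx ∧ dy ∧ dz
  d(2*x^2 - 3*x*y + y*z) includes (∂/∂y)(2*x^2 - 3*x*y + y*z) dy = (-3*x + z) dy, which multiplied by dx ∧ dz gives (3*x - z) dx ∧ dy ∧ dz
  d(x^2 + y^2) includes (∂/∂x)(x^2 + y^2) dx = (2*x) dx, which multiplied by dy ∧ dz gives (2*x) dx ∧ dy ∧ dz
Collecting like 3-forms: d(omega) = (5*x - y - z) dx ∧ dy ∧ dz.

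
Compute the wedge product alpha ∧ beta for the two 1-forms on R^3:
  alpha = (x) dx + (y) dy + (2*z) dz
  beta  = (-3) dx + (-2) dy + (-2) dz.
alpha ∧ beta = (-2*x + 3*y) dx ∧ dy + (-2*x + 6*z) dx ∧ dz + (-2*y + 4*z) dy ∧ dz

Distribute the wedge, using dx_i ∧ dx_j = -dx_j ∧ dx_i and dx_i ∧ dx_i = 0. For each pair (i, j) with i < j, the coefficient of dx_i ∧ dx_j in alpha ∧ beta is (alpha_i * beta_j - alpha_j * beta_i). Collecting: alpha ∧ beta = (-2*x + 3*y) dx ∧ dy + (-2*x + 6*z) dx ∧ dz + (-2*y + 4*z) dy ∧ dz.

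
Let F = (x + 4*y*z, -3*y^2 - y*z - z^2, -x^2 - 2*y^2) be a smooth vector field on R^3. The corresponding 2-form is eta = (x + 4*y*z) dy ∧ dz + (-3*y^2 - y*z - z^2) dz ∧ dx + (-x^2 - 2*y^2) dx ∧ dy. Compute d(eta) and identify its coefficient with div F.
d(eta) = (-6*y - z + 1) dx ∧ dy ∧ dz; div F = -6*y - z + 1

For a 2-form in R^3 of the form above, applying d gives a 3-form with coefficient ∂P/∂x + ∂Q/∂y + ∂R/∂z:
  ∂P/∂x = 1
  ∂Q/∂y = -6*y - z
  ∂R/∂z = 0
Sum = -6*y - z + 1, which is exactly div F.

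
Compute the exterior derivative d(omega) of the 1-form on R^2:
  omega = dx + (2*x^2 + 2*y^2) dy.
d(omega) = (4*x) dx ∧ dy

For a 1-form omega = sum_i f_i dx_i, the exterior derivative is
  d(omega) = sum_{i < j} (∂f_j/∂x_i - ∂f_i/∂x_j) dx_i ∧ dx_j.
  coefficient of dx ∧ dy: ∂f_2/∂x - ∂f_1/∂y = ∂(2*x^2 + 2*y^2)/∂x - ∂(1)/∂y = 4*x
Assembling: d(omega) = (4*x) dx ∧ dy.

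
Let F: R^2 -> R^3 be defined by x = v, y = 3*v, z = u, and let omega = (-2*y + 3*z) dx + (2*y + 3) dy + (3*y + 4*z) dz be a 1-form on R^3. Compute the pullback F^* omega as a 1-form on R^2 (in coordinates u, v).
F^* omega = (4*u + 9*v) du + (3*u + 12*v + 9) dv

Using F^*(f dg) = (f ∘ F) d(g ∘ F), substitute each coordinate x_i by F_i(u, v) in f_i, and replace dx_i by d F_i = (∂F_i/∂u) du + (∂F_i/∂v) dv.
  For the x component: f_1(F) = 3*u - 6*v; d F_1 = (0) du + (1) dv
  For the y component: f_2(F) = 6*v + 3; d F_2 = (0) du + (3) dv
  For the z component: f_3(F) = 4*u + 9*v; d F_3 = (1) du + (0) dv
Combining and collecting du, dv coefficients:
  coeff of du: 4*u + 9*v
  coeff of dv: 3*u + 12*v + 9
F^* omega = (4*u + 9*v) du + (3*u + 12*v + 9) dv.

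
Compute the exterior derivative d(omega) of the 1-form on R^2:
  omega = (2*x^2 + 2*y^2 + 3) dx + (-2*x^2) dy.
d(omega) = (-4*x - 4*y) dx ∧ dy

For a 1-form omega = sum_i f_i dx_i, the exterior derivative is
  d(omega) = sum_{i < j} (∂f_j/∂x_i - ∂f_i/∂x_j) dx_i ∧ dx_j.
  coefficient of dx ∧ dy: ∂f_2/∂x - ∂f_1/∂y = ∂(-2*x^2)/∂x - ∂(2*x^2 + 2*y^2 + 3)/∂y = -4*x - 4*y
Assembling: d(omega) = (-4*x - 4*y) dx ∧ dy.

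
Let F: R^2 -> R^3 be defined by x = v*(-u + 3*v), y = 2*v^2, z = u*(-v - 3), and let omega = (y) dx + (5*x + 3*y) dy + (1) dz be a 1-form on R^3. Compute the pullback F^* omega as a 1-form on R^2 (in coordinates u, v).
F^* omega = (-2*v^3 - v - 3) du + (-22*u*v^2 - u + 96*v^3) dv

Using F^*(f dg) = (f ∘ F) d(g ∘ F), substitute each coordinate x_i by F_i(u, v) in f_i, and replace dx_i by d F_i = (∂F_i/∂u) du + (∂F_i/∂v) dv.
  For the x component: f_1(F) = 2*v^2; d F_1 = (-v) du + (-u + 6*v) dv
  For the y component: f_2(F) = v*(-5*u + 21*v); d F_2 = (0) du + (4*v) dv
  For the z component: f_3(F) = 1; d F_3 = (-v - 3) du + (-u) dv
Combining and collecting du, dv coefficients:
  coeff of du: -2*v^3 - v - 3
  coeff of dv: -22*u*v^2 - u + 96*v^3
F^* omega = (-2*v^3 - v - 3) du + (-22*u*v^2 - u + 96*v^3) dv.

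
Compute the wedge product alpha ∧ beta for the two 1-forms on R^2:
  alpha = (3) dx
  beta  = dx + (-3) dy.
alpha ∧ beta = (-9) dx ∧ dy

Distribute the wedge, using dx_i ∧ dx_j = -dx_j ∧ dx_i and dx_i ∧ dx_i = 0. For each pair (i, j) with i < j, the coefficient of dx_i ∧ dx_j in alpha ∧ beta is (alpha_i * beta_j - alpha_j * beta_i). Collecting: alpha ∧ beta = (-9) dx ∧ dy.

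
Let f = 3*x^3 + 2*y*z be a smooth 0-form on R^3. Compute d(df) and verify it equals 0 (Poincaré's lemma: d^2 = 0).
d(df) = 0

Step 1: df = sum_i (∂f/∂x_i) dx_i = (9*x^2) dx + (2*z) dy + (2*y) dz.
Step 2: Apply d again. Using the 1-form formula, the coefficient of dx ∧ dy in d(df) is ∂^2 f/∂x ∂y - ∂^2 f/∂y ∂x = (0) - (0) = 0 (equality of mixed partials for smooth f).
Similarly for dx ∧ dz and dy ∧ dz — all coefficients vanish. So d(df) = 0.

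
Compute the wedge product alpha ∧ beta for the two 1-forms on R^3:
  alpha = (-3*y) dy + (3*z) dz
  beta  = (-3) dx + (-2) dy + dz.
alpha ∧ beta = (-9*y) dx ∧ dy + (-3*y + 6*z) dy ∧ dz + (9*z) dx ∧ dz

Distribute the wedge, using dx_i ∧ dx_j = -dx_j ∧ dx_i and dx_i ∧ dx_i = 0. For each pair (i, j) with i < j, the coefficient of dx_i ∧ dx_j in alpha ∧ beta is (alpha_i * beta_j - alpha_j * beta_i). Collecting: alpha ∧ beta = (-9*y) dx ∧ dy + (-3*y + 6*z) dy ∧ dz + (9*z) dx ∧ dz.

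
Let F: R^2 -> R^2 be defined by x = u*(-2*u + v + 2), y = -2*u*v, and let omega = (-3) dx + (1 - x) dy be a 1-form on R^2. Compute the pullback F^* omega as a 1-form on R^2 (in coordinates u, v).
F^* omega = (-4*u^2*v + 2*u*v^2 + 4*u*v + 12*u - 5*v - 6) du + (u*(-4*u^2 + 2*u*v + 4*u - 5)) dv

Using F^*(f dg) = (f ∘ F) d(g ∘ F), substitute each coordinate x_i by F_i(u, v) in f_i, and replace dx_i by d F_i = (∂F_i/∂u) du + (∂F_i/∂v) dv.
  For the x component: f_1(F) = -3; d F_1 = (-4*u + v + 2) du + (u) dv
  For the y component: f_2(F) = 2*u^2 - u*v - 2*u + 1; d F_2 = (-2*v) du + (-2*u) dv
Combining and collecting du, dv coefficients:
  coeff of du: -4*u^2*v + 2*u*v^2 + 4*u*v + 12*u - 5*v - 6
  coeff of dv: u*(-4*u^2 + 2*u*v + 4*u - 5)
F^* omega = (-4*u^2*v + 2*u*v^2 + 4*u*v + 12*u - 5*v - 6) du + (u*(-4*u^2 + 2*u*v + 4*u - 5)) dv.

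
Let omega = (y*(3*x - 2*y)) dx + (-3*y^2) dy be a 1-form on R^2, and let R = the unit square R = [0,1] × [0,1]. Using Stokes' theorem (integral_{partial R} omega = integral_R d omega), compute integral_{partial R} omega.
integral_(partial R) omega = 1/2

Stokes: integral_partial_R omega = integral_R d omega with d omega = (∂Q/∂x - ∂P/∂y) dx ∧ dy.
  ∂Q/∂x = 0
  ∂P/∂y = 3*x - 4*y
  integrand = ∂Q/∂x - ∂P/∂y = -3*x + 4*y.
Integrating over R: integral_0^1 integral_0^1 (-3*x + 4*y) dx dy = 1/2.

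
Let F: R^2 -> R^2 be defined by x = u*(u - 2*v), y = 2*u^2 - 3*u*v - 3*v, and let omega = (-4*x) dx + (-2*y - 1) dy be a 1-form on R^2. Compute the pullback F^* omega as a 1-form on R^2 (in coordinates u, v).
F^* omega = (-24*u^3 + 60*u^2*v - 34*u*v^2 + 24*u*v - 4*u - 18*v^2 + 3*v) du + (20*u^3 - 34*u^2*v + 12*u^2 - 36*u*v + 3*u - 18*v + 3) dv

Using F^*(f dg) = (f ∘ F) d(g ∘ F), substitute each coordinate x_i by F_i(u, v) in f_i, and replace dx_i by d F_i = (∂F_i/∂u) du + (∂F_i/∂v) dv.
  For the x component: f_1(F) = 4*u*(-u + 2*v); d F_1 = (2*u - 2*v) du + (-2*u) dv
  For the y component: f_2(F) = -4*u^2 + 6*u*v + 6*v - 1; d F_2 = (4*u - 3*v) du + (-3*u - 3) dv
Combining and collecting du, dv coefficients:
  coeff of du: -24*u^3 + 60*u^2*v - 34*u*v^2 + 24*u*v - 4*u - 18*v^2 + 3*v
  coeff of dv: 20*u^3 - 34*u^2*v + 12*u^2 - 36*u*v + 3*u - 18*v + 3
F^* omega = (-24*u^3 + 60*u^2*v - 34*u*v^2 + 24*u*v - 4*u - 18*v^2 + 3*v) du + (20*u^3 - 34*u^2*v + 12*u^2 - 36*u*v + 3*u - 18*v + 3) dv.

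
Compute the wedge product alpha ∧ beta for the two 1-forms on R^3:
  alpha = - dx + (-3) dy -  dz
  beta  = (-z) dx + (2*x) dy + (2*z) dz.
alpha ∧ beta = (-2*x - 3*z) dx ∧ dy + (-3*z) dx ∧ dz + (2*x - 6*z) dy ∧ dz

Distribute the wedge, using dx_i ∧ dx_j = -dx_j ∧ dx_i and dx_i ∧ dx_i = 0. For each pair (i, j) with i < j, the coefficient of dx_i ∧ dx_j in alpha ∧ beta is (alpha_i * beta_j - alpha_j * beta_i). Collecting: alpha ∧ beta = (-2*x - 3*z) dx ∧ dy + (-3*z) dx ∧ dz + (2*x - 6*z) dy ∧ dz.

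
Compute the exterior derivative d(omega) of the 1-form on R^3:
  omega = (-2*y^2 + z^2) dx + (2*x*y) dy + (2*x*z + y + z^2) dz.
d(omega) = (6*y) dx ∧ dy + (1) dy ∧ dz

For a 1-form omega = sum_i f_i dx_i, the exterior derivative is
  d(omega) = sum_{i < j} (∂f_j/∂x_i - ∂f_i/∂x_j) dx_i ∧ dx_j.
  coefficient of dx ∧ dy: ∂f_2/∂x - ∂f_1/∂y = ∂(2*x*y)/∂x - ∂(-2*y^2 + z^2)/∂y = 6*y
  coefficient of dy ∧ dz: ∂f_3/∂y - ∂f_2/∂z = ∂(2*x*z + y + z^2)/∂y - ∂(2*x*y)/∂z = 1
Assembling: d(omega) = (6*y) dx ∧ dy + (1) dy ∧ dz.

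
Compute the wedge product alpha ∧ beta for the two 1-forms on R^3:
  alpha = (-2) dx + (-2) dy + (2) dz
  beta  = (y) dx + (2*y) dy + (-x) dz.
alpha ∧ beta = (-2*y) dx ∧ dy + (2*x - 2*y) dx ∧ dz + (2*x - 4*y) dy ∧ dz

Distribute the wedge, using dx_i ∧ dx_j = -dx_j ∧ dx_i and dx_i ∧ dx_i = 0. For each pair (i, j) with i < j, the coefficient of dx_i ∧ dx_j in alpha ∧ beta is (alpha_i * beta_j - alpha_j * beta_i). Collecting: alpha ∧ beta = (-2*y) dx ∧ dy + (2*x - 2*y) dx ∧ dz + (2*x - 4*y) dy ∧ dz.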